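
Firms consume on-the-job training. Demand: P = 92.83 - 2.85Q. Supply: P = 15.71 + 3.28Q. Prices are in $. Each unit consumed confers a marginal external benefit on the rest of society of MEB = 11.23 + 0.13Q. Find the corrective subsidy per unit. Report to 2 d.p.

subsidy = $13.14 per unit

Social marginal benefit = demand + MEB = 104.06 - 2.72Q.
Set SMB = MC: 104.06 - 2.72Q = 15.71 + 3.28Q → Q* = 14.7250.
The Pigouvian subsidy equals MEB at Q*: 11.23 + 0.13×14.7250 = 13.1443.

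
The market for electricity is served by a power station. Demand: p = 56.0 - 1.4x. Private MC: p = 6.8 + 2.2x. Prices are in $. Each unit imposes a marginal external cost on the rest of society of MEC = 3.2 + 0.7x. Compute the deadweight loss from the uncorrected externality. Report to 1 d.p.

DWL = $19.0

Market equilibrium (private): 6.8 + 2.2x = 56.0 - 1.4x → x_m = 13.6667.
Social marginal cost = private MC + MEC = 10.0 + 2.9x.
Set SMC = demand: 10.0 + 2.9x = 56.0 - 1.4x → x* = 10.6977.
Height of the DWL triangle at x_m is SMC(x_m) − demand(x_m) = MEC(x_m) = 12.7667.
DWL = ½ × 2.9690 × 12.7667 = 18.9522.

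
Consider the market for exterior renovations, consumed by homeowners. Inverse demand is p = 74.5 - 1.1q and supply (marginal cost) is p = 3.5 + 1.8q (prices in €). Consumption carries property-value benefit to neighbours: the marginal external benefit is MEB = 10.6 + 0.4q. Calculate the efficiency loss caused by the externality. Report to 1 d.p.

Market equilibrium (private): 3.5 + 1.8q = 74.5 - 1.1q → q_m = 24.4828.
Social marginal benefit = demand + MEB = 85.1 - 0.7q.
Set SMB = MC: 85.1 - 0.7q = 3.5 + 1.8q → q* = 32.6400.
The welfare-loss triangle has base |q_m − q*| and height MEB(q_m) (the vertical gap between SMB and MC is zero at q* and MEB at q_m).
DWL = ½ × 8.1572 × 20.3931 = 83.1753.

DWL = €83.2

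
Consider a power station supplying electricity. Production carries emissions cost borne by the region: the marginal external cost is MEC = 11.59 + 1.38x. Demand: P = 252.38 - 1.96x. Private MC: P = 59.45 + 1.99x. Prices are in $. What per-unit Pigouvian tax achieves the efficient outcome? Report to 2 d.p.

tax = $58.54 per unit

Social marginal cost = private MC + MEC = 71.04 + 3.37x.
Set SMC = demand: 71.04 + 3.37x = 252.38 - 1.96x → x* = 34.0225.
The Pigouvian tax equals MEC at x*: 11.59 + 1.38×34.0225 = 58.5411.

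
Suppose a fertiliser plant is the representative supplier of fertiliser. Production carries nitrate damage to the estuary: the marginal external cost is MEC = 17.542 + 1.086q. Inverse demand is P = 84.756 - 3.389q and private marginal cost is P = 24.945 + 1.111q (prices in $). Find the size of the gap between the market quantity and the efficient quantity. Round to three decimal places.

5.724 units

Market equilibrium (private): 24.945 + 1.111q = 84.756 - 3.389q → q_m = 13.2913.
Social marginal cost = private MC + MEC = 42.487 + 2.197q.
Set SMC = demand: 42.487 + 2.197q = 84.756 - 3.389q → q* = 7.5670.
Gap = |13.2913 − 7.5670| = 5.7243.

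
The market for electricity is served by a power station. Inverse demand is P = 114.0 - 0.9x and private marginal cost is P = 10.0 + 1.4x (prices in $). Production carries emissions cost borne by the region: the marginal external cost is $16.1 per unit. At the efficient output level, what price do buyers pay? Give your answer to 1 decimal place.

Social marginal cost = private MC + MEC = 26.1 + 1.4x.
Set SMC = demand: 26.1 + 1.4x = 114.0 - 0.9x → x* = 38.2174.
Consumer price on the demand curve at x*: 114.0 − 0.9×38.2174 = 79.6043.

P = $79.6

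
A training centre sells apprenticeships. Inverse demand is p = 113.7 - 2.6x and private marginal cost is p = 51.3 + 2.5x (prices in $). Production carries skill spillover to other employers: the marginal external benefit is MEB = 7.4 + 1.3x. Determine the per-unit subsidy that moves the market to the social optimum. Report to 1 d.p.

Social marginal cost = private MC − MEB = 43.9 + 1.2x.
Set SMC = demand: 43.9 + 1.2x = 113.7 - 2.6x → x* = 18.3684.
The Pigouvian subsidy equals MEB at x*: 7.4 + 1.3×18.3684 = 31.2789.

subsidy = $31.3 per unit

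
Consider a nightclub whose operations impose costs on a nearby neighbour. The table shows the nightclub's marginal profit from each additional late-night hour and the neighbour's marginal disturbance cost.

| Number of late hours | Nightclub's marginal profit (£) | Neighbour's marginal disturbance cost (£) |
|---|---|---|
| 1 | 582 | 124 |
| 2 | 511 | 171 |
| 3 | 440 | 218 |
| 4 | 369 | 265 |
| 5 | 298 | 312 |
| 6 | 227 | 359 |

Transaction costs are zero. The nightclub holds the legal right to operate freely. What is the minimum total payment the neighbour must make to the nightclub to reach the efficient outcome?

£525

Left alone the nightclub would choose level 6 (marginal profit stays positive).
Efficient level: k* = 4 (marginal profit ≥ marginal disturbance cost through 4).
The neighbour must at least cover the nightclub's forgone profit from cutting 6→4: 298 + 227 = 525.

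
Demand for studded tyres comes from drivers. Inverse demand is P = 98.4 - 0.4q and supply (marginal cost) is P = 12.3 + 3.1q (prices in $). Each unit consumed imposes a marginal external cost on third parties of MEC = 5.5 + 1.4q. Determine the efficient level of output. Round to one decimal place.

Social marginal benefit = demand − MEC = 92.9 - 1.8q.
Set SMB = MC: 92.9 - 1.8q = 12.3 + 3.1q → q* = 16.4490.

q* = 16.4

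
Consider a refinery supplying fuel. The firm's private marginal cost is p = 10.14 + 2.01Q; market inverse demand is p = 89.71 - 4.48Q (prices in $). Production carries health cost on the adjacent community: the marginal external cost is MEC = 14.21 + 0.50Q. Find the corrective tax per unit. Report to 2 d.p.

tax = $18.89 per unit

Social marginal cost = private MC + MEC = 24.35 + 2.51Q.
Set SMC = demand: 24.35 + 2.51Q = 89.71 - 4.48Q → Q* = 9.3505.
The Pigouvian tax equals MEC at Q*: 14.21 + 0.50×9.3505 = 18.8853.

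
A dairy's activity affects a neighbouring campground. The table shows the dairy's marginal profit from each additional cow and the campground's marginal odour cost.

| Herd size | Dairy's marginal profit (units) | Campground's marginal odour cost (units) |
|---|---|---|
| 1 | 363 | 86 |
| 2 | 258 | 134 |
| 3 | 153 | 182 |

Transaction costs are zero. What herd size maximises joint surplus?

2

Bargaining reaches the level where marginal profit last exceeds marginal odour cost.
That holds through level 2 (258 ≥ 134) but not at 3 (153 < 182).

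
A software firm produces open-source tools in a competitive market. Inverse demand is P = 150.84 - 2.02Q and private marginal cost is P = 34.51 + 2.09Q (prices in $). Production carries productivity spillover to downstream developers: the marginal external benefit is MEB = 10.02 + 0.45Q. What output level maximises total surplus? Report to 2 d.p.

Social marginal cost = private MC − MEB = 24.49 + 1.64Q.
Set SMC = demand: 24.49 + 1.64Q = 150.84 - 2.02Q → Q* = 34.5219.

Q* = 34.52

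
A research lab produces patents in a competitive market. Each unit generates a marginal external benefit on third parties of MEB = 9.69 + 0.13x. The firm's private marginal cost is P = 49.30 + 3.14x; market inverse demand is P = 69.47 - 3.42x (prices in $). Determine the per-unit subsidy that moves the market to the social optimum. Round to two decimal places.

subsidy = $10.29 per unit

Social marginal cost = private MC − MEB = 39.61 + 3.01x.
Set SMC = demand: 39.61 + 3.01x = 69.47 - 3.42x → x* = 4.6439.
The Pigouvian subsidy equals MEB at x*: 9.69 + 0.13×4.6439 = 10.2937.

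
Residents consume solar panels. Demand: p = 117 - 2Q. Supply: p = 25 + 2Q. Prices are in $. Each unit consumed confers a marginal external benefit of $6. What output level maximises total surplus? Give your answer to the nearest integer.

Social marginal benefit = demand + MEB = 123 - 2Q.
Set SMB = MC: 123 - 2Q = 25 + 2Q → Q* = 24.5000.

Q* = 25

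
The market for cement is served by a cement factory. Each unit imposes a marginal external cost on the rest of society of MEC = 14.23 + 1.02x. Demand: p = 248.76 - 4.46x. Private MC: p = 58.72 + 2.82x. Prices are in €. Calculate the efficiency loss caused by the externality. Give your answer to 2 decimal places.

DWL = €100.56

Market equilibrium (private): 58.72 + 2.82x = 248.76 - 4.46x → x_m = 26.1044.
Social marginal cost = private MC + MEC = 72.95 + 3.84x.
Set SMC = demand: 72.95 + 3.84x = 248.76 - 4.46x → x* = 21.1819.
Between x* and x_m the wedge SMC − demand runs linearly from 0 to MEC(x_m), so the loss is a triangle.
DWL = ½ × 4.9225 × 40.8565 = 100.5581.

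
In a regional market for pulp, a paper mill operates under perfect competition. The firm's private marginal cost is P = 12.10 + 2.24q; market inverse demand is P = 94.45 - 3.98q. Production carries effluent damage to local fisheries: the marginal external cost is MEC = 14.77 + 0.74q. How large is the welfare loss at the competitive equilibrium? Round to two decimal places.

DWL = 43.36

Market equilibrium (private): 12.10 + 2.24q = 94.45 - 3.98q → q_m = 13.2395.
Social marginal cost = private MC + MEC = 26.87 + 2.98q.
Set SMC = demand: 26.87 + 2.98q = 94.45 - 3.98q → q* = 9.7098.
Height of the DWL triangle at q_m is SMC(q_m) − demand(q_m) = MEC(q_m) = 24.5673.
DWL = ½ × 3.5297 × 24.5673 = 43.3576.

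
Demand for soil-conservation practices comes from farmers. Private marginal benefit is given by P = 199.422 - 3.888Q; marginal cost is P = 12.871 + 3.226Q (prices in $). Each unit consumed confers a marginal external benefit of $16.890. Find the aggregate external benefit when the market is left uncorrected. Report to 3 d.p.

$442.908

Market equilibrium (private): 12.871 + 3.226Q = 199.422 - 3.888Q → Q_m = 26.2231.
Total external benefit = MEB × Q_m = 16.890 × 26.2231 = 442.9082.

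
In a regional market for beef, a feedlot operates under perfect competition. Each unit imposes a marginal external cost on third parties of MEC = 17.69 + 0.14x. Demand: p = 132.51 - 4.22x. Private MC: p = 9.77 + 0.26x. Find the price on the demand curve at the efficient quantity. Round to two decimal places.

P = 36.56

Social marginal cost = private MC + MEC = 27.46 + 0.40x.
Set SMC = demand: 27.46 + 0.40x = 132.51 - 4.22x → x* = 22.7381.
Consumer price on the demand curve at x*: 132.51 − 4.22×22.7381 = 36.5552.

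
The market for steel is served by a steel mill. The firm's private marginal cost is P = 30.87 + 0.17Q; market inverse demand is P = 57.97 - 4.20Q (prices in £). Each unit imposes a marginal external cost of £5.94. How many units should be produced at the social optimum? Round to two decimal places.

Q* = 4.84

Social marginal cost = private MC + MEC = 36.81 + 0.17Q.
Set SMC = demand: 36.81 + 0.17Q = 57.97 - 4.20Q → Q* = 4.8421.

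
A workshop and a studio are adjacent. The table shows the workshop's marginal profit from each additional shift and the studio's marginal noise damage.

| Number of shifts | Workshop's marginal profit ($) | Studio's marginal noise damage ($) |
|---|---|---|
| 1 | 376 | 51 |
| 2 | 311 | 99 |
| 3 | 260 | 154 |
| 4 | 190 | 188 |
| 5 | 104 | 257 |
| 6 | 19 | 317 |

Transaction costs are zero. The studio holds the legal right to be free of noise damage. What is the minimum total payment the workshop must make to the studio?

Efficient level: marginal profit ≥ marginal noise damage through level 4, so k* = 4.
With the studio holding the right, the workshop must at least compensate total damage at k*: 51 + 99 + 154 + 188 = 492.

$492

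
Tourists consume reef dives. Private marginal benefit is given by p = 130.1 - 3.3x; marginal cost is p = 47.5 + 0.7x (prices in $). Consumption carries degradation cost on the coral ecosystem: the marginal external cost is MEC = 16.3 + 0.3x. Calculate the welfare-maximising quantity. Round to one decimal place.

x* = 15.4

Social marginal benefit = demand − MEC = 113.8 - 3.6x.
Set SMB = MC: 113.8 - 3.6x = 47.5 + 0.7x → x* = 15.4186.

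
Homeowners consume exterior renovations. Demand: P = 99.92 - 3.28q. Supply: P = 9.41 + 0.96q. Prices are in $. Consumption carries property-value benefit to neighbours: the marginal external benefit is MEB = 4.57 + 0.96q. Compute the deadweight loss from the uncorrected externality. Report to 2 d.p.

Market equilibrium (private): 9.41 + 0.96q = 99.92 - 3.28q → q_m = 21.3467.
Social marginal benefit = demand + MEB = 104.49 - 2.32q.
Set SMB = MC: 104.49 - 2.32q = 9.41 + 0.96q → q* = 28.9878.
Height of the DWL triangle at q_m is SMB(q_m) − MC(q_m) = MEB(q_m) = 25.0628.
DWL = ½ × 7.6411 × 25.0628 = 95.7537.

DWL = $95.75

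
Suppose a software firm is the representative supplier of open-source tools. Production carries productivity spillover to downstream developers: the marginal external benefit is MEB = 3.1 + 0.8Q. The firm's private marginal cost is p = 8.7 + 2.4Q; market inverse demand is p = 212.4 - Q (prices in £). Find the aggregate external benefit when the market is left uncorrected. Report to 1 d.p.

£1621.5

Market equilibrium (private): 8.7 + 2.4Q = 212.4 - Q → Q_m = 59.9118.
Total external benefit = ∫₀^{Q_m} (3.1 + 0.8Q) dQ = 3.1×59.9118 + ½×0.8×59.9118² = 1621.4961.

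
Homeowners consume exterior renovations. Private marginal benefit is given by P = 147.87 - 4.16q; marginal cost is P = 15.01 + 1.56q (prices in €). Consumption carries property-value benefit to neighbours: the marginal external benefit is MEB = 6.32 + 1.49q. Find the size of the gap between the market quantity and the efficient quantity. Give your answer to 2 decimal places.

9.68 units

Market equilibrium (private): 15.01 + 1.56q = 147.87 - 4.16q → q_m = 23.2273.
Social marginal benefit = demand + MEB = 154.19 - 2.67q.
Set SMB = MC: 154.19 - 2.67q = 15.01 + 1.56q → q* = 32.9031.
Gap = |23.2273 − 32.9031| = 9.6758.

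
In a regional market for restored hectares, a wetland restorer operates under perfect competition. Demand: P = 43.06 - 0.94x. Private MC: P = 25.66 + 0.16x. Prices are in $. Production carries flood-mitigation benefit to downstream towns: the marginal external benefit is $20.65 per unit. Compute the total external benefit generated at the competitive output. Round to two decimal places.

$326.65

Market equilibrium (private): 25.66 + 0.16x = 43.06 - 0.94x → x_m = 15.8182.
Total external benefit = MEB × x_m = 20.65 × 15.8182 = 326.6458.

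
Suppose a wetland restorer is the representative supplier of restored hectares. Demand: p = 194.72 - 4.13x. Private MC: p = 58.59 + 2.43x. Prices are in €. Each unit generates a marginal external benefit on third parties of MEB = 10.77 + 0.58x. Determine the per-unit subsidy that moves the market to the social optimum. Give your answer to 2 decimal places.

subsidy = €25.02 per unit

Social marginal cost = private MC − MEB = 47.82 + 1.85x.
Set SMC = demand: 47.82 + 1.85x = 194.72 - 4.13x → x* = 24.5652.
The Pigouvian subsidy equals MEB at x*: 10.77 + 0.58×24.5652 = 25.0178.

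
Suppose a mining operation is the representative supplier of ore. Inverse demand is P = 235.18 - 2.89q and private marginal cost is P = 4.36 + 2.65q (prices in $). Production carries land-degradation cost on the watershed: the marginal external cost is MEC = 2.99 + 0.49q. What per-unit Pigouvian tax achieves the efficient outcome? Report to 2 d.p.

Social marginal cost = private MC + MEC = 7.35 + 3.14q.
Set SMC = demand: 7.35 + 3.14q = 235.18 - 2.89q → q* = 37.7828.
The Pigouvian tax equals MEC at q*: 2.99 + 0.49×37.7828 = 21.5036.

tax = $21.50 per unit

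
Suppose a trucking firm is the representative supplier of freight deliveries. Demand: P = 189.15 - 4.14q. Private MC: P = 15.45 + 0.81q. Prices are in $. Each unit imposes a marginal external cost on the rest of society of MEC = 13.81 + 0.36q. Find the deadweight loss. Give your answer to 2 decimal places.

Market equilibrium (private): 15.45 + 0.81q = 189.15 - 4.14q → q_m = 35.0909.
Social marginal cost = private MC + MEC = 29.26 + 1.17q.
Set SMC = demand: 29.26 + 1.17q = 189.15 - 4.14q → q* = 30.1111.
Height of the DWL triangle at q_m is SMC(q_m) − demand(q_m) = MEC(q_m) = 26.4427.
DWL = ½ × 4.9798 × 26.4427 = 65.8397.

DWL = $65.84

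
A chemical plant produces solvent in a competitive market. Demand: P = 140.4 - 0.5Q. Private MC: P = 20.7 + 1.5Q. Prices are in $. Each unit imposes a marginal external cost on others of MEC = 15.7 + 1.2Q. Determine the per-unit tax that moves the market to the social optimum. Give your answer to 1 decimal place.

tax = $54.7 per unit

Social marginal cost = private MC + MEC = 36.4 + 2.7Q.
Set SMC = demand: 36.4 + 2.7Q = 140.4 - 0.5Q → Q* = 32.5000.
The Pigouvian tax equals MEC at Q*: 15.7 + 1.2×32.5000 = 54.7000.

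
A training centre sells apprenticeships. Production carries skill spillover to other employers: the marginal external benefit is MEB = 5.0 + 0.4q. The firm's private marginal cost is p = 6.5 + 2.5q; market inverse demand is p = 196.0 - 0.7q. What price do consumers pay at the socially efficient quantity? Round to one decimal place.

P = 147.4

Social marginal cost = private MC − MEB = 1.5 + 2.1q.
Set SMC = demand: 1.5 + 2.1q = 196.0 - 0.7q → q* = 69.4643.
Consumer price on the demand curve at q*: 196.0 − 0.7×69.4643 = 147.3750.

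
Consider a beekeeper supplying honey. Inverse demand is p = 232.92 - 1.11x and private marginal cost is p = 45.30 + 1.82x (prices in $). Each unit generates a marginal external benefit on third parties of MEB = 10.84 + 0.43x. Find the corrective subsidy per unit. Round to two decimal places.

Social marginal cost = private MC − MEB = 34.46 + 1.39x.
Set SMC = demand: 34.46 + 1.39x = 232.92 - 1.11x → x* = 79.3840.
The Pigouvian subsidy equals MEB at x*: 10.84 + 0.43×79.3840 = 44.9751.

subsidy = $44.98 per unit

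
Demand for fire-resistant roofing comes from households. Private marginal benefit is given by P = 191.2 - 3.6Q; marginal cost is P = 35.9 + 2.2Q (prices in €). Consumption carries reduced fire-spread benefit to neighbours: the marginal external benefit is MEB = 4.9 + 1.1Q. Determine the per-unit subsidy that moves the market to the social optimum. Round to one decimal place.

Social marginal benefit = demand + MEB = 196.1 - 2.5Q.
Set SMB = MC: 196.1 - 2.5Q = 35.9 + 2.2Q → Q* = 34.0851.
The Pigouvian subsidy equals MEB at Q*: 4.9 + 1.1×34.0851 = 42.3936.

subsidy = €42.4 per unit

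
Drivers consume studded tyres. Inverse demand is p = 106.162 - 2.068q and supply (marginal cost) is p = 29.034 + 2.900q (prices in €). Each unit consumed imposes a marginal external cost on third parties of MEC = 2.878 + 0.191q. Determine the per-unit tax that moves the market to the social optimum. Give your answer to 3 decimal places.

tax = €5.627 per unit

Social marginal benefit = demand − MEC = 103.284 - 2.259q.
Set SMB = MC: 103.284 - 2.259q = 29.034 + 2.900q → q* = 14.3923.
The Pigouvian tax equals MEC at q*: 2.878 + 0.191×14.3923 = 5.6269.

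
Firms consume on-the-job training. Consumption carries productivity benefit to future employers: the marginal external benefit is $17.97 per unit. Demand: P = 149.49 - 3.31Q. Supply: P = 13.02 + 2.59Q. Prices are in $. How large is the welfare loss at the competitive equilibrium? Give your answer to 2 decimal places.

Market equilibrium (private): 13.02 + 2.59Q = 149.49 - 3.31Q → Q_m = 23.1305.
Social marginal benefit = demand + MEB = 167.46 - 3.31Q.
Set SMB = MC: 167.46 - 3.31Q = 13.02 + 2.59Q → Q* = 26.1763.
The loss is the area between SMB and MC from Q* to Q_m; with linear curves that's a triangle of height MEB(Q_m).
DWL = ½ × 3.0458 × 17.9700 = 27.3665.

DWL = $27.37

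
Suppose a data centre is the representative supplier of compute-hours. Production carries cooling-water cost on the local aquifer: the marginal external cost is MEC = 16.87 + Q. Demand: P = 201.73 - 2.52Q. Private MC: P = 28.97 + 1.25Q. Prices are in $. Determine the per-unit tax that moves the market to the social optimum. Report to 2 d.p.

tax = $49.55 per unit

Social marginal cost = private MC + MEC = 45.84 + 2.25Q.
Set SMC = demand: 45.84 + 2.25Q = 201.73 - 2.52Q → Q* = 32.6813.
The Pigouvian tax equals MEC at Q*: 16.87 + 1.00×32.6813 = 49.5513.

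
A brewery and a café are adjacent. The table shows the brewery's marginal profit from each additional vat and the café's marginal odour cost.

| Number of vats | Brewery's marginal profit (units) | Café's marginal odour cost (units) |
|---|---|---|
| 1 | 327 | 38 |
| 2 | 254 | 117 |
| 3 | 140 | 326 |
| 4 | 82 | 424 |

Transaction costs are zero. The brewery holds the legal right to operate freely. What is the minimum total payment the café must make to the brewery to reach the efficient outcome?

Left alone the brewery would choose level 4 (marginal profit stays positive).
Efficient level: k* = 2 (marginal profit ≥ marginal odour cost through 2).
The café must at least cover the brewery's forgone profit from cutting 4→2: 140 + 82 = 222.

222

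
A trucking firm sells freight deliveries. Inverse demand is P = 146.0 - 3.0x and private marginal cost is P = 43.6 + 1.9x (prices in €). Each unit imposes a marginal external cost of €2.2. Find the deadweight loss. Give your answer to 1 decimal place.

DWL = €0.5

Market equilibrium (private): 43.6 + 1.9x = 146.0 - 3.0x → x_m = 20.8980.
Social marginal cost = private MC + MEC = 45.8 + 1.9x.
Set SMC = demand: 45.8 + 1.9x = 146.0 - 3.0x → x* = 20.4490.
Height of the DWL triangle at x_m is SMC(x_m) − demand(x_m) = MEC(x_m) = 2.2000.
DWL = ½ × 0.4490 × 2.2000 = 0.4939.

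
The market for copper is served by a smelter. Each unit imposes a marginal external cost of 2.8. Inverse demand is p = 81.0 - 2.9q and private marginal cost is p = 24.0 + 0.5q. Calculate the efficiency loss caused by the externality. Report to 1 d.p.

Market equilibrium (private): 24.0 + 0.5q = 81.0 - 2.9q → q_m = 16.7647.
Social marginal cost = private MC + MEC = 26.8 + 0.5q.
Set SMC = demand: 26.8 + 0.5q = 81.0 - 2.9q → q* = 15.9412.
Height of the DWL triangle at q_m is SMC(q_m) − demand(q_m) = MEC(q_m) = 2.8000.
DWL = ½ × 0.8235 × 2.8000 = 1.1529.

DWL = 1.2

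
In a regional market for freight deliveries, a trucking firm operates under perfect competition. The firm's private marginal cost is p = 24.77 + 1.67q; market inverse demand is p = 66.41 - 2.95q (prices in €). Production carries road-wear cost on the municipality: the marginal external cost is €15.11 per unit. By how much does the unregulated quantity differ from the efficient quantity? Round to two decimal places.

Market equilibrium (private): 24.77 + 1.67q = 66.41 - 2.95q → q_m = 9.0130.
Social marginal cost = private MC + MEC = 39.88 + 1.67q.
Set SMC = demand: 39.88 + 1.67q = 66.41 - 2.95q → q* = 5.7424.
Gap = |9.0130 − 5.7424| = 3.2706.

3.27 units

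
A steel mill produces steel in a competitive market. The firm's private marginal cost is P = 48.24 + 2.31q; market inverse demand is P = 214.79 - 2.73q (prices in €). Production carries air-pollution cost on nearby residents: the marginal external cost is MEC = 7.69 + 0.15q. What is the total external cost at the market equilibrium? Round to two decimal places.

Market equilibrium (private): 48.24 + 2.31q = 214.79 - 2.73q → q_m = 33.0456.
Total external cost = ∫₀^{q_m} (7.69 + 0.15q) dq = 7.69×33.0456 + ½×0.15×33.0456² = 336.0215.

€336.02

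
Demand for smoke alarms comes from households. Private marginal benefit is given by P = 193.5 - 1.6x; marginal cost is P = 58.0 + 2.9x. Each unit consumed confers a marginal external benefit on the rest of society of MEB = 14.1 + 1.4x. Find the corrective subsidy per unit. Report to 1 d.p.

Social marginal benefit = demand + MEB = 207.6 - 0.2x.
Set SMB = MC: 207.6 - 0.2x = 58.0 + 2.9x → x* = 48.2581.
The Pigouvian subsidy equals MEB at x*: 14.1 + 1.4×48.2581 = 81.6613.

subsidy = 81.7 per unit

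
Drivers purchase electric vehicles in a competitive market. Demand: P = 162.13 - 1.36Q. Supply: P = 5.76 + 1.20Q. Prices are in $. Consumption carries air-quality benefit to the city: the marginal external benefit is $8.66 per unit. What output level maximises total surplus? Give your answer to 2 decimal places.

Social marginal benefit = demand + MEB = 170.79 - 1.36Q.
Set SMB = MC: 170.79 - 1.36Q = 5.76 + 1.20Q → Q* = 64.4648.

Q* = 64.46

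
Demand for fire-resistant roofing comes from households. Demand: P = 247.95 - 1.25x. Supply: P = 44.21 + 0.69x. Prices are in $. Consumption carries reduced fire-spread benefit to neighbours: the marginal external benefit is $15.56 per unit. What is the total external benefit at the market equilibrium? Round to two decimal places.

$1634.12

Market equilibrium (private): 44.21 + 0.69x = 247.95 - 1.25x → x_m = 105.0206.
Total external benefit = MEB × x_m = 15.56 × 105.0206 = 1634.1205.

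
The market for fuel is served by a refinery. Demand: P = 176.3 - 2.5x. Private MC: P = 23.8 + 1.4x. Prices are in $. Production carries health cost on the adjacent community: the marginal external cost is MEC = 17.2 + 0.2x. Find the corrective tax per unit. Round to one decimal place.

tax = $23.8 per unit

Social marginal cost = private MC + MEC = 41.0 + 1.6x.
Set SMC = demand: 41.0 + 1.6x = 176.3 - 2.5x → x* = 33.0000.
The Pigouvian tax equals MEC at x*: 17.2 + 0.2×33.0000 = 23.8000.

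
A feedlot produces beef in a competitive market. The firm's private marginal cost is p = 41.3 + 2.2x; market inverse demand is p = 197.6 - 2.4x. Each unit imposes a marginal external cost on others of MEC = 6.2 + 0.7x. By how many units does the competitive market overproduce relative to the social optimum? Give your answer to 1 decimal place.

Market equilibrium (private): 41.3 + 2.2x = 197.6 - 2.4x → x_m = 33.9783.
Social marginal cost = private MC + MEC = 47.5 + 2.9x.
Set SMC = demand: 47.5 + 2.9x = 197.6 - 2.4x → x* = 28.3208.
Gap = |33.9783 − 28.3208| = 5.6575.

5.7 units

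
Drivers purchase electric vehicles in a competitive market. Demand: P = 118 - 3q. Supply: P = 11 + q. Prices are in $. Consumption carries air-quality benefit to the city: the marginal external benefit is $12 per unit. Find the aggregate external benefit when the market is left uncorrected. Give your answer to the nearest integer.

$321

Market equilibrium (private): 11 + q = 118 - 3q → q_m = 26.7500.
Total external benefit = MEB × q_m = 12 × 26.7500 = 321.0000.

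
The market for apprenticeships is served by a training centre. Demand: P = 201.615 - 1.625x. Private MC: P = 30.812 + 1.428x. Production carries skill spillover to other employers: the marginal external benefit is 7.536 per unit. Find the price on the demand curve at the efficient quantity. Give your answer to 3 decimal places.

P = 106.692

Social marginal cost = private MC − MEB = 23.276 + 1.428x.
Set SMC = demand: 23.276 + 1.428x = 201.615 - 1.625x → x* = 58.4143.
Consumer price on the demand curve at x*: 201.615 − 1.625×58.4143 = 106.6918.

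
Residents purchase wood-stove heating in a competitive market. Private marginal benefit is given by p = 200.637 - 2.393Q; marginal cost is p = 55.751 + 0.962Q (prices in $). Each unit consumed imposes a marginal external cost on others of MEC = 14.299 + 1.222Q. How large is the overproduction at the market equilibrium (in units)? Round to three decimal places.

14.654 units

Market equilibrium (private): 55.751 + 0.962Q = 200.637 - 2.393Q → Q_m = 43.1851.
Social marginal benefit = demand − MEC = 186.338 - 3.615Q.
Set SMB = MC: 186.338 - 3.615Q = 55.751 + 0.962Q → Q* = 28.5311.
Gap = |43.1851 − 28.5311| = 14.6540.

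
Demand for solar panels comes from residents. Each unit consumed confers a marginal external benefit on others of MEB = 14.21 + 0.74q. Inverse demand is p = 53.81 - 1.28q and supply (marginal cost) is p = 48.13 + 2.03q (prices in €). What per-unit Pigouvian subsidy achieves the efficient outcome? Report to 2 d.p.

Social marginal benefit = demand + MEB = 68.02 - 0.54q.
Set SMB = MC: 68.02 - 0.54q = 48.13 + 2.03q → q* = 7.7393.
The Pigouvian subsidy equals MEB at q*: 14.21 + 0.74×7.7393 = 19.9371.

subsidy = €19.94 per unit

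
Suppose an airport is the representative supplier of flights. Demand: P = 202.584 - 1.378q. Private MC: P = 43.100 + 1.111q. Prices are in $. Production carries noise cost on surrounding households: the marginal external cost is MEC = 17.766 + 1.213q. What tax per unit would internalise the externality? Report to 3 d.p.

tax = $64.201 per unit

Social marginal cost = private MC + MEC = 60.866 + 2.324q.
Set SMC = demand: 60.866 + 2.324q = 202.584 - 1.378q → q* = 38.2815.
The Pigouvian tax equals MEC at q*: 17.766 + 1.213×38.2815 = 64.2015.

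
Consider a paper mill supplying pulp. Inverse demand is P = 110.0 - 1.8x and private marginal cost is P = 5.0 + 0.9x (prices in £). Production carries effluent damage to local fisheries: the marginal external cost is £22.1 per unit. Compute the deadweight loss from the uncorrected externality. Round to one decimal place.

Market equilibrium (private): 5.0 + 0.9x = 110.0 - 1.8x → x_m = 38.8889.
Social marginal cost = private MC + MEC = 27.1 + 0.9x.
Set SMC = demand: 27.1 + 0.9x = 110.0 - 1.8x → x* = 30.7037.
The loss is the area between SMC and demand from x* to x_m; with linear curves that's a triangle of height MEC(x_m).
DWL = ½ × 8.1852 × 22.1000 = 90.4465.

DWL = £90.4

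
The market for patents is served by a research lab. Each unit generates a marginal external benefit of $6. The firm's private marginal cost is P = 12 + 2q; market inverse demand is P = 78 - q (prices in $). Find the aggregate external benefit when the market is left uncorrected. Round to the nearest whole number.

$132

Market equilibrium (private): 12 + 2q = 78 - q → q_m = 22.0000.
Total external benefit = MEB × q_m = 6 × 22.0000 = 132.0000.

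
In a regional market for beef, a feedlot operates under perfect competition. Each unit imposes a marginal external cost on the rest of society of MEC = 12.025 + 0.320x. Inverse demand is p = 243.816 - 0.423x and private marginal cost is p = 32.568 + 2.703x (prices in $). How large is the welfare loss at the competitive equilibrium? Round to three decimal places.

Market equilibrium (private): 32.568 + 2.703x = 243.816 - 0.423x → x_m = 67.5777.
Social marginal cost = private MC + MEC = 44.593 + 3.023x.
Set SMC = demand: 44.593 + 3.023x = 243.816 - 0.423x → x* = 57.8128.
Between x* and x_m the wedge SMC − demand runs linearly from 0 to MEC(x_m), so the loss is a triangle.
DWL = ½ × 9.7649 × 33.6499 = 164.2940.

DWL = $164.294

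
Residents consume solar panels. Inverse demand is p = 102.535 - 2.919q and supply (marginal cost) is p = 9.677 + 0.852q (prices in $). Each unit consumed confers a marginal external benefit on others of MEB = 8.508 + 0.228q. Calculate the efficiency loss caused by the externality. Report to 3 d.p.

DWL = $28.146

Market equilibrium (private): 9.677 + 0.852q = 102.535 - 2.919q → q_m = 24.6242.
Social marginal benefit = demand + MEB = 111.043 - 2.691q.
Set SMB = MC: 111.043 - 2.691q = 9.677 + 0.852q → q* = 28.6102.
Between q* and q_m the wedge SMB − MC runs linearly from 0 to MEB(q_m), so the loss is a triangle.
DWL = ½ × 3.9860 × 14.1223 = 28.1457.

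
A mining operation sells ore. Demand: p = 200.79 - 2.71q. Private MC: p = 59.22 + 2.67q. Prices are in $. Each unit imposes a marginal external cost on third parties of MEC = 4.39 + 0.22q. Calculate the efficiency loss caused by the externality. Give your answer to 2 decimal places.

Market equilibrium (private): 59.22 + 2.67q = 200.79 - 2.71q → q_m = 26.3141.
Social marginal cost = private MC + MEC = 63.61 + 2.89q.
Set SMC = demand: 63.61 + 2.89q = 200.79 - 2.71q → q* = 24.4964.
Height of the DWL triangle at q_m is SMC(q_m) − demand(q_m) = MEC(q_m) = 10.1791.
DWL = ½ × 1.8177 × 10.1791 = 9.2513.

DWL = $9.25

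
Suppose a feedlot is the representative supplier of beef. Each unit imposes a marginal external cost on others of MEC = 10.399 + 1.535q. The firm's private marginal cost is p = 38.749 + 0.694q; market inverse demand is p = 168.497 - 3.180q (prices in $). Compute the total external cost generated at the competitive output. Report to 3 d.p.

Market equilibrium (private): 38.749 + 0.694q = 168.497 - 3.180q → q_m = 33.4920.
Total external cost = ∫₀^{q_m} (10.399 + 1.535q) dq = 10.399×33.4920 + ½×1.535×33.4920² = 1209.1989.

$1209.199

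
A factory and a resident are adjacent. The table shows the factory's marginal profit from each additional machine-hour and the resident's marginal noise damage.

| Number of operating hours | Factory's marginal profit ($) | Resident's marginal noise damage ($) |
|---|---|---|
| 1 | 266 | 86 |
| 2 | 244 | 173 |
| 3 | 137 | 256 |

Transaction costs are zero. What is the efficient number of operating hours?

2

Bargaining reaches the level where marginal profit last exceeds marginal noise damage.
That holds through level 2 (244 ≥ 173) but not at 3 (137 < 256).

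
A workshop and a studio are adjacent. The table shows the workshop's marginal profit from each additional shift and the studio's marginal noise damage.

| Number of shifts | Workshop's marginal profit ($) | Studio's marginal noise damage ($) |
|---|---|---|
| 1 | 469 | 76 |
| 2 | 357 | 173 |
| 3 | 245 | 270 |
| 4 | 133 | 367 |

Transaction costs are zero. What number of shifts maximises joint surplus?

2

Bargaining reaches the level where marginal profit last exceeds marginal noise damage.
That holds through level 2 (357 ≥ 173) but not at 3 (245 < 270).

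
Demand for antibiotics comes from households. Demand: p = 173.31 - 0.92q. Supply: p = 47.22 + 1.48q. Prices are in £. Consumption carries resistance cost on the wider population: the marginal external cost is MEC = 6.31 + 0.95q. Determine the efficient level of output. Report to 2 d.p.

Social marginal benefit = demand − MEC = 167.00 - 1.87q.
Set SMB = MC: 167.00 - 1.87q = 47.22 + 1.48q → q* = 35.7552.

q* = 35.76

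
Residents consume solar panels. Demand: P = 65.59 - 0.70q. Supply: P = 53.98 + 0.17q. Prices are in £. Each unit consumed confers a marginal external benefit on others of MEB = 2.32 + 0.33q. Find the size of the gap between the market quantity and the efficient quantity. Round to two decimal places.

Market equilibrium (private): 53.98 + 0.17q = 65.59 - 0.70q → q_m = 13.3448.
Social marginal benefit = demand + MEB = 67.91 - 0.37q.
Set SMB = MC: 67.91 - 0.37q = 53.98 + 0.17q → q* = 25.7963.
Gap = |13.3448 − 25.7963| = 12.4515.

12.45 units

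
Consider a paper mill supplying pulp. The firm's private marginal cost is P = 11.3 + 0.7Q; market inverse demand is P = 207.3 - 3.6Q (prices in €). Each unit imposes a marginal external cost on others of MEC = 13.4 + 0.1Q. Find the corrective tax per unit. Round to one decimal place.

Social marginal cost = private MC + MEC = 24.7 + 0.8Q.
Set SMC = demand: 24.7 + 0.8Q = 207.3 - 3.6Q → Q* = 41.5000.
The Pigouvian tax equals MEC at Q*: 13.4 + 0.1×41.5000 = 17.5500.

tax = €17.6 per unit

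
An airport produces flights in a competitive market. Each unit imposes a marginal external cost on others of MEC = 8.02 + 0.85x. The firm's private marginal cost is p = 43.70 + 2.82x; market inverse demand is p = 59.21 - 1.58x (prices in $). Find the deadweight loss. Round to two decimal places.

Market equilibrium (private): 43.70 + 2.82x = 59.21 - 1.58x → x_m = 3.5250.
Social marginal cost = private MC + MEC = 51.72 + 3.67x.
Set SMC = demand: 51.72 + 3.67x = 59.21 - 1.58x → x* = 1.4267.
Between x* and x_m the wedge SMC − demand runs linearly from 0 to MEC(x_m), so the loss is a triangle.
DWL = ½ × 2.0983 × 11.0163 = 11.5578.

DWL = $11.56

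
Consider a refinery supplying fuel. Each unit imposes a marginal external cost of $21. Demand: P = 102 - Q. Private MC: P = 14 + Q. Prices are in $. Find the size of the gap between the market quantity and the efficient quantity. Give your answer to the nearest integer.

Market equilibrium (private): 14 + Q = 102 - Q → Q_m = 44.0000.
Social marginal cost = private MC + MEC = 35 + Q.
Set SMC = demand: 35 + Q = 102 - Q → Q* = 33.5000.
Gap = |44.0000 − 33.5000| = 10.5000.

11 units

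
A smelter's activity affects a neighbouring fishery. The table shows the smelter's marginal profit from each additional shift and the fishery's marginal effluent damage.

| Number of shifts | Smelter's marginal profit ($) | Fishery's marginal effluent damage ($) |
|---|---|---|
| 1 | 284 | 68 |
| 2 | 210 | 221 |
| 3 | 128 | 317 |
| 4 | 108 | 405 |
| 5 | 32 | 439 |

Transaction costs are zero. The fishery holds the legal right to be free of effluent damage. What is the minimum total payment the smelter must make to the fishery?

Efficient level: marginal profit ≥ marginal effluent damage through level 1, so k* = 1.
With the fishery holding the right, the smelter must at least compensate total damage at k*: 68 = 68.

$68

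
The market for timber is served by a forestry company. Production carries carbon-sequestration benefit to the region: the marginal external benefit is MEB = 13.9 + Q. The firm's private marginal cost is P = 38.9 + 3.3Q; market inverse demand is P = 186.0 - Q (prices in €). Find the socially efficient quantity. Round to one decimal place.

Q* = 48.8

Social marginal cost = private MC − MEB = 25.0 + 2.3Q.
Set SMC = demand: 25.0 + 2.3Q = 186.0 - Q → Q* = 48.7879.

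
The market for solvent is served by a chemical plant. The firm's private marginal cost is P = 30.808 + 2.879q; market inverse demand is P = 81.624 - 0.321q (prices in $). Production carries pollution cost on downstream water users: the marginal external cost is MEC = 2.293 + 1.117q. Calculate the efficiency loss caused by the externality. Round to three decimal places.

Market equilibrium (private): 30.808 + 2.879q = 81.624 - 0.321q → q_m = 15.8800.
Social marginal cost = private MC + MEC = 33.101 + 3.996q.
Set SMC = demand: 33.101 + 3.996q = 81.624 - 0.321q → q* = 11.2400.
The welfare-loss triangle has base |q_m − q*| and height MEC(q_m) (the vertical gap between SMC and demand is zero at q* and MEC at q_m).
DWL = ½ × 4.6400 × 20.0310 = 46.4719.

DWL = $46.472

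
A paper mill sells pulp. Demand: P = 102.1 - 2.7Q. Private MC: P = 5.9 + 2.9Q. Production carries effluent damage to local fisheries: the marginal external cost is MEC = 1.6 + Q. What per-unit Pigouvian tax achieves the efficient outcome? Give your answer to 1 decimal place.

tax = 15.9 per unit

Social marginal cost = private MC + MEC = 7.5 + 3.9Q.
Set SMC = demand: 7.5 + 3.9Q = 102.1 - 2.7Q → Q* = 14.3333.
The Pigouvian tax equals MEC at Q*: 1.6 + 1.0×14.3333 = 15.9333.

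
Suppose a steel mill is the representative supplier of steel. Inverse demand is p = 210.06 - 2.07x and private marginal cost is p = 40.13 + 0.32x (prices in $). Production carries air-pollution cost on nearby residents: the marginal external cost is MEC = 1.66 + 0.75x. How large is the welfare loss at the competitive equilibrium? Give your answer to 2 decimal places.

DWL = $481.43

Market equilibrium (private): 40.13 + 0.32x = 210.06 - 2.07x → x_m = 71.1004.
Social marginal cost = private MC + MEC = 41.79 + 1.07x.
Set SMC = demand: 41.79 + 1.07x = 210.06 - 2.07x → x* = 53.5892.
The welfare-loss triangle has base |x_m − x*| and height MEC(x_m) (the vertical gap between SMC and demand is zero at x* and MEC at x_m).
DWL = ½ × 17.5112 × 54.9853 = 481.4293.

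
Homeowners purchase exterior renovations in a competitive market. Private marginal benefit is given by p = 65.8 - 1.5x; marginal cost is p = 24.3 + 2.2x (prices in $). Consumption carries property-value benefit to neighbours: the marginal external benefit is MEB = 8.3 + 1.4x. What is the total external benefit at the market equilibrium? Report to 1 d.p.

$181.2

Market equilibrium (private): 24.3 + 2.2x = 65.8 - 1.5x → x_m = 11.2162.
Total external benefit = ∫₀^{x_m} (8.3 + 1.4x) dx = 8.3×11.2162 + ½×1.4×11.2162² = 181.1567.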